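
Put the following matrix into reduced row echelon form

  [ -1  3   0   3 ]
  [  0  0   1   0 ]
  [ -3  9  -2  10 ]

ρ1 -> -1·ρ1
ρ3 -> ρ3 + 3·ρ1
ρ3 -> ρ3 + 2·ρ2
ρ1 -> ρ1 + 3·ρ3

[[1, -3, 0, 0], [0, 0, 1, 0], [0, 0, 0, 1]]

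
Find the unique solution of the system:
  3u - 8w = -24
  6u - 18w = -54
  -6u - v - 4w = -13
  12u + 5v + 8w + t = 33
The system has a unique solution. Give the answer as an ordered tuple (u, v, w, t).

(0, 1, 3, 4)

Form the augmented matrix and row-reduce:
  [  3   0   -8  0  |  -24 ]
  [  6   0  -18  0  |  -54 ]
  [ -6  -1   -4  0  |  -13 ]
  [ 12   5    8  1  |   33 ]
R1 ← 1/3·R1
  [  1   0  -8/3  0  |   -8 ]
  [  6   0   -18  0  |  -54 ]
  [ -6  -1    -4  0  |  -13 ]
  [ 12   5     8  1  |   33 ]
R2 ← R2 − 6·R1
  [  1   0  -8/3  0  |   -8 ]
  [  0   0    -2  0  |   -6 ]
  [ -6  -1    -4  0  |  -13 ]
  [ 12   5     8  1  |   33 ]
R3 ← R3 + 6·R1
  [  1   0  -8/3  0  |   -8 ]
  [  0   0    -2  0  |   -6 ]
  [  0  -1   -20  0  |  -61 ]
  [ 12   5     8  1  |   33 ]
R4 ← R4 − 12·R1
  [ 1   0  -8/3  0  |   -8 ]
  [ 0   0    -2  0  |   -6 ]
  [ 0  -1   -20  0  |  -61 ]
  [ 0   5    40  1  |  129 ]
R2 ↔ R3
  [ 1   0  -8/3  0  |   -8 ]
  [ 0  -1   -20  0  |  -61 ]
  [ 0   0    -2  0  |   -6 ]
  [ 0   5    40  1  |  129 ]
R2 ← -1·R2
  [ 1  0  -8/3  0  |   -8 ]
  [ 0  1    20  0  |   61 ]
  [ 0  0    -2  0  |   -6 ]
  [ 0  5    40  1  |  129 ]
R4 ← R4 − 5·R2
  [ 1  0  -8/3  0  |    -8 ]
  [ 0  1    20  0  |    61 ]
  [ 0  0    -2  0  |    -6 ]
  [ 0  0   -60  1  |  -176 ]
R3 ← -1/2·R3
  [ 1  0  -8/3  0  |    -8 ]
  [ 0  1    20  0  |    61 ]
  [ 0  0     1  0  |     3 ]
  [ 0  0   -60  1  |  -176 ]
R4 ← R4 + 60·R3
  [ 1  0  -8/3  0  |  -8 ]
  [ 0  1    20  0  |  61 ]
  [ 0  0     1  0  |   3 ]
  [ 0  0     0  1  |   4 ]
R2 ← R2 − 20·R3
  [ 1  0  -8/3  0  |  -8 ]
  [ 0  1     0  0  |   1 ]
  [ 0  0     1  0  |   3 ]
  [ 0  0     0  1  |   4 ]
R1 ← R1 + 8/3·R3
  [ 1  0  0  0  |  0 ]
  [ 0  1  0  0  |  1 ]
  [ 0  0  1  0  |  3 ]
  [ 0  0  0  1  |  4 ]
Reading off the last column: u = 0, v = 1, w = 3, t = 4.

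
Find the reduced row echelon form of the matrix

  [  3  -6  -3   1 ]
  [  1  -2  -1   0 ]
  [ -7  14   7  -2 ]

R1 → 1/3·R1
  [  1  -2  -1  1/3 ]
  [  1  -2  -1    0 ]
  [ -7  14   7   -2 ]
R2 → R2 − R1
  [  1  -2  -1   1/3 ]
  [  0   0   0  -1/3 ]
  [ -7  14   7    -2 ]
R3 → R3 + 7·R1
  [ 1  -2  -1   1/3 ]
  [ 0   0   0  -1/3 ]
  [ 0   0   0   1/3 ]
R2 → -3·R2
  [ 1  -2  -1  1/3 ]
  [ 0   0   0    1 ]
  [ 0   0   0  1/3 ]
R3 → R3 − 1/3·R2
  [ 1  -2  -1  1/3 ]
  [ 0   0   0    1 ]
  [ 0   0   0    0 ]
R1 → R1 − 1/3·R2
  [ 1  -2  -1  0 ]
  [ 0   0   0  1 ]
  [ 0   0   0  0 ]

[[1, -2, -1, 0], [0, 0, 0, 1], [0, 0, 0, 0]]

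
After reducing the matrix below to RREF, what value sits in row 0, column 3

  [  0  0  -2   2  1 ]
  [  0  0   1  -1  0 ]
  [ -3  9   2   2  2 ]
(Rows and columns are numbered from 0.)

-4/3

R1 <=> R3
  [ -3  9   2   2  2 ]
  [  0  0   1  -1  0 ]
  [  0  0  -2   2  1 ]
R1 -> -1/3·R1
  [ 1  -3  -2/3  -2/3  -2/3 ]
  [ 0   0     1    -1     0 ]
  [ 0   0    -2     2     1 ]
R3 -> R3 + 2·R2
  [ 1  -3  -2/3  -2/3  -2/3 ]
  [ 0   0     1    -1     0 ]
  [ 0   0     0     0     1 ]
R1 -> R1 + 2/3·R3
  [ 1  -3  -2/3  -2/3  0 ]
  [ 0   0     1    -1  0 ]
  [ 0   0     0     0  1 ]
R1 -> R1 + 2/3·R2
  [ 1  -3  0  -4/3  0 ]
  [ 0   0  1    -1  0 ]
  [ 0   0  0     0  1 ]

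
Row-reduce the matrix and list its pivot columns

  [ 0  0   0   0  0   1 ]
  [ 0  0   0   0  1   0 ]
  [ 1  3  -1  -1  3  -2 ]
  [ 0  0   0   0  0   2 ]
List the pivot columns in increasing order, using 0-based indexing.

0, 4, 5

r1 ↔ r3
  [ 1  3  -1  -1  3  -2 ]
  [ 0  0   0   0  1   0 ]
  [ 0  0   0   0  0   1 ]
  [ 0  0   0   0  0   2 ]
r4 → r4 − 2·r3
  [ 1  3  -1  -1  3  -2 ]
  [ 0  0   0   0  1   0 ]
  [ 0  0   0   0  0   1 ]
  [ 0  0   0   0  0   0 ]
r1 → r1 + 2·r3
  [ 1  3  -1  -1  3  0 ]
  [ 0  0   0   0  1  0 ]
  [ 0  0   0   0  0  1 ]
  [ 0  0   0   0  0  0 ]
r1 → r1 − 3·r2
  [ 1  3  -1  -1  0  0 ]
  [ 0  0   0   0  1  0 ]
  [ 0  0   0   0  0  1 ]
  [ 0  0   0   0  0  0 ]
Pivot columns are the columns containing a leading 1.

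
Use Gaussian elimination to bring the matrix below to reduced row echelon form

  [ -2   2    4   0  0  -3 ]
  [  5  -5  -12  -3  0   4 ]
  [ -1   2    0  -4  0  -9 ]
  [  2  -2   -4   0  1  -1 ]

[[1, 0, 0, 2, 0, 1], [0, 1, 0, -1, 0, -4], [0, 0, 1, 3/2, 0, 7/4], [0, 0, 0, 0, 1, -4]]

r1 ← -1/2·r1
  [  1  -1   -2   0  0  3/2 ]
  [  5  -5  -12  -3  0    4 ]
  [ -1   2    0  -4  0   -9 ]
  [  2  -2   -4   0  1   -1 ]
r2 ← r2 − 5·r1
  [  1  -1  -2   0  0   3/2 ]
  [  0   0  -2  -3  0  -7/2 ]
  [ -1   2   0  -4  0    -9 ]
  [  2  -2  -4   0  1    -1 ]
r3 ← r3 + r1
  [ 1  -1  -2   0  0    3/2 ]
  [ 0   0  -2  -3  0   -7/2 ]
  [ 0   1  -2  -4  0  -15/2 ]
  [ 2  -2  -4   0  1     -1 ]
r4 ← r4 − 2·r1
  [ 1  -1  -2   0  0    3/2 ]
  [ 0   0  -2  -3  0   -7/2 ]
  [ 0   1  -2  -4  0  -15/2 ]
  [ 0   0   0   0  1     -4 ]
r2 <-> r3
  [ 1  -1  -2   0  0    3/2 ]
  [ 0   1  -2  -4  0  -15/2 ]
  [ 0   0  -2  -3  0   -7/2 ]
  [ 0   0   0   0  1     -4 ]
r3 ← -1/2·r3
  [ 1  -1  -2    0  0    3/2 ]
  [ 0   1  -2   -4  0  -15/2 ]
  [ 0   0   1  3/2  0    7/4 ]
  [ 0   0   0    0  1     -4 ]
r2 ← r2 + 2·r3
  [ 1  -1  -2    0  0  3/2 ]
  [ 0   1   0   -1  0   -4 ]
  [ 0   0   1  3/2  0  7/4 ]
  [ 0   0   0    0  1   -4 ]
r1 ← r1 + 2·r3
  [ 1  -1  0    3  0    5 ]
  [ 0   1  0   -1  0   -4 ]
  [ 0   0  1  3/2  0  7/4 ]
  [ 0   0  0    0  1   -4 ]
r1 ← r1 + r2
  [ 1  0  0    2  0    1 ]
  [ 0  1  0   -1  0   -4 ]
  [ 0  0  1  3/2  0  7/4 ]
  [ 0  0  0    0  1   -4 ]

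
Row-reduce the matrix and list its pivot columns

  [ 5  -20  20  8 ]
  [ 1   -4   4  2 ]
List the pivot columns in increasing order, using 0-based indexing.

ρ1 := 1/5·ρ1
ρ2 := ρ2 − ρ1
ρ2 := 5/2·ρ2
ρ1 := ρ1 − 8/5·ρ2
Pivot columns are the columns containing a leading 1.

0, 3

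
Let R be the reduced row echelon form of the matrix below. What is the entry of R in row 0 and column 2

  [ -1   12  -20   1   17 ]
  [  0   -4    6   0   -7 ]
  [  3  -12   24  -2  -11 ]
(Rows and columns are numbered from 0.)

Multiply R1 by -1.
  [ 1  -12  20  -1  -17 ]
  [ 0   -4   6   0   -7 ]
  [ 3  -12  24  -2  -11 ]
Subtract 3 times R1 from R3.
  [ 1  -12   20  -1  -17 ]
  [ 0   -4    6   0   -7 ]
  [ 0   24  -36   1   40 ]
Multiply R2 by -1/4.
  [ 1  -12    20  -1  -17 ]
  [ 0    1  -3/2   0  7/4 ]
  [ 0   24   -36   1   40 ]
Subtract 24 times R2 from R3.
  [ 1  -12    20  -1  -17 ]
  [ 0    1  -3/2   0  7/4 ]
  [ 0    0     0   1   -2 ]
Add R3 to R1.
  [ 1  -12    20  0  -19 ]
  [ 0    1  -3/2  0  7/4 ]
  [ 0    0     0  1   -2 ]
Add 12 times R2 to R1.
  [ 1  0     2  0    2 ]
  [ 0  1  -3/2  0  7/4 ]
  [ 0  0     0  1   -2 ]

2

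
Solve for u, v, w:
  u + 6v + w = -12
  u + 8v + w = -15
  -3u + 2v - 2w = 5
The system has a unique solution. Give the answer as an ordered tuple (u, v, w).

Form the augmented matrix and row-reduce:
  [  1  6   1  |  -12 ]
  [  1  8   1  |  -15 ]
  [ -3  2  -2  |    5 ]
R2 := R2 − R1
  [  1  6   1  |  -12 ]
  [  0  2   0  |   -3 ]
  [ -3  2  -2  |    5 ]
R3 := R3 + 3·R1
  [ 1   6  1  |  -12 ]
  [ 0   2  0  |   -3 ]
  [ 0  20  1  |  -31 ]
R2 := 1/2·R2
  [ 1   6  1  |   -12 ]
  [ 0   1  0  |  -3/2 ]
  [ 0  20  1  |   -31 ]
R3 := R3 − 20·R2
  [ 1  6  1  |   -12 ]
  [ 0  1  0  |  -3/2 ]
  [ 0  0  1  |    -1 ]
R1 := R1 − R3
  [ 1  6  0  |   -11 ]
  [ 0  1  0  |  -3/2 ]
  [ 0  0  1  |    -1 ]
R1 := R1 − 6·R2
  [ 1  0  0  |    -2 ]
  [ 0  1  0  |  -3/2 ]
  [ 0  0  1  |    -1 ]
Reading off the last column: u = -2, v = -3/2, w = -1.

(-2, -3/2, -1)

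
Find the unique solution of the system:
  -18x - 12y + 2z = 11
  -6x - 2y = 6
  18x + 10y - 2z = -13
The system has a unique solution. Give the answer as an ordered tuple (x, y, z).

(-4/3, 1, -1/2)

Form the augmented matrix and row-reduce:
  [ -18  -12   2  |   11 ]
  [  -6   -2   0  |    6 ]
  [  18   10  -2  |  -13 ]
R1 -> -1/18·R1
  [  1  2/3  -1/9  |  -11/18 ]
  [ -6   -2     0  |       6 ]
  [ 18   10    -2  |     -13 ]
R2 -> R2 + 6·R1
  [  1  2/3  -1/9  |  -11/18 ]
  [  0    2  -2/3  |     7/3 ]
  [ 18   10    -2  |     -13 ]
R3 -> R3 − 18·R1
  [ 1  2/3  -1/9  |  -11/18 ]
  [ 0    2  -2/3  |     7/3 ]
  [ 0   -2     0  |      -2 ]
R2 -> 1/2·R2
  [ 1  2/3  -1/9  |  -11/18 ]
  [ 0    1  -1/3  |     7/6 ]
  [ 0   -2     0  |      -2 ]
R3 -> R3 + 2·R2
  [ 1  2/3  -1/9  |  -11/18 ]
  [ 0    1  -1/3  |     7/6 ]
  [ 0    0  -2/3  |     1/3 ]
R3 -> -3/2·R3
  [ 1  2/3  -1/9  |  -11/18 ]
  [ 0    1  -1/3  |     7/6 ]
  [ 0    0     1  |    -1/2 ]
R2 -> R2 + 1/3·R3
  [ 1  2/3  -1/9  |  -11/18 ]
  [ 0    1     0  |       1 ]
  [ 0    0     1  |    -1/2 ]
R1 -> R1 + 1/9·R3
  [ 1  2/3  0  |  -2/3 ]
  [ 0    1  0  |     1 ]
  [ 0    0  1  |  -1/2 ]
R1 -> R1 − 2/3·R2
  [ 1  0  0  |  -4/3 ]
  [ 0  1  0  |     1 ]
  [ 0  0  1  |  -1/2 ]
Reading off the last column: x = -4/3, y = 1, z = -1/2.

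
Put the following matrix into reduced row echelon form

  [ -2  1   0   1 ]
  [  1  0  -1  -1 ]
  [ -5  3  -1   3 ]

[[1, 0, -1, 0], [0, 1, -2, 0], [0, 0, 0, 1]]

ρ1 ← -1/2·ρ1
ρ2 ← ρ2 − ρ1
ρ3 ← ρ3 + 5·ρ1
ρ2 ← 2·ρ2
ρ3 ← ρ3 − 1/2·ρ2
ρ2 ← ρ2 + ρ3
ρ1 ← ρ1 + 1/2·ρ3
ρ1 ← ρ1 + 1/2·ρ2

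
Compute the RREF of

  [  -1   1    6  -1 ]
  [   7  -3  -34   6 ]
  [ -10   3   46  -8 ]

ρ1 ← -1·ρ1
  [   1  -1   -6   1 ]
  [   7  -3  -34   6 ]
  [ -10   3   46  -8 ]
ρ2 ← ρ2 − 7·ρ1
  [   1  -1  -6   1 ]
  [   0   4   8  -1 ]
  [ -10   3  46  -8 ]
ρ3 ← ρ3 + 10·ρ1
  [ 1  -1   -6   1 ]
  [ 0   4    8  -1 ]
  [ 0  -7  -14   2 ]
ρ2 ← 1/4·ρ2
  [ 1  -1   -6     1 ]
  [ 0   1    2  -1/4 ]
  [ 0  -7  -14     2 ]
ρ3 ← ρ3 + 7·ρ2
  [ 1  -1  -6     1 ]
  [ 0   1   2  -1/4 ]
  [ 0   0   0   1/4 ]
ρ3 ← 4·ρ3
  [ 1  -1  -6     1 ]
  [ 0   1   2  -1/4 ]
  [ 0   0   0     1 ]
ρ2 ← ρ2 + 1/4·ρ3
  [ 1  -1  -6  1 ]
  [ 0   1   2  0 ]
  [ 0   0   0  1 ]
ρ1 ← ρ1 − ρ3
  [ 1  -1  -6  0 ]
  [ 0   1   2  0 ]
  [ 0   0   0  1 ]
ρ1 ← ρ1 + ρ2
  [ 1  0  -4  0 ]
  [ 0  1   2  0 ]
  [ 0  0   0  1 ]

[[1, 0, -4, 0], [0, 1, 2, 0], [0, 0, 0, 1]]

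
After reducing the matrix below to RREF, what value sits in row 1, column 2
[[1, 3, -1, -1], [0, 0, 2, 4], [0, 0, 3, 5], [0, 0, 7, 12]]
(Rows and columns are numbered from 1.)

3

R2 → 1/2·R2
  [ 1  3  -1  -1 ]
  [ 0  0   1   2 ]
  [ 0  0   3   5 ]
  [ 0  0   7  12 ]
R3 → R3 − 3·R2
  [ 1  3  -1  -1 ]
  [ 0  0   1   2 ]
  [ 0  0   0  -1 ]
  [ 0  0   7  12 ]
R4 → R4 − 7·R2
  [ 1  3  -1  -1 ]
  [ 0  0   1   2 ]
  [ 0  0   0  -1 ]
  [ 0  0   0  -2 ]
R3 → -1·R3
  [ 1  3  -1  -1 ]
  [ 0  0   1   2 ]
  [ 0  0   0   1 ]
  [ 0  0   0  -2 ]
R4 → R4 + 2·R3
  [ 1  3  -1  -1 ]
  [ 0  0   1   2 ]
  [ 0  0   0   1 ]
  [ 0  0   0   0 ]
R2 → R2 − 2·R3
  [ 1  3  -1  -1 ]
  [ 0  0   1   0 ]
  [ 0  0   0   1 ]
  [ 0  0   0   0 ]
R1 → R1 + R3
  [ 1  3  -1  0 ]
  [ 0  0   1  0 ]
  [ 0  0   0  1 ]
  [ 0  0   0  0 ]
R1 → R1 + R2
  [ 1  3  0  0 ]
  [ 0  0  1  0 ]
  [ 0  0  0  1 ]
  [ 0  0  0  0 ]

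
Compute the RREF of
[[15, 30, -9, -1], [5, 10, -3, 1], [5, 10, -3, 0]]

[[1, 2, -3/5, 0], [0, 0, 0, 1], [0, 0, 0, 0]]

r1 ← 1/15·r1
  [ 1   2  -3/5  -1/15 ]
  [ 5  10    -3      1 ]
  [ 5  10    -3      0 ]
r2 ← r2 − 5·r1
  [ 1   2  -3/5  -1/15 ]
  [ 0   0     0    4/3 ]
  [ 5  10    -3      0 ]
r3 ← r3 − 5·r1
  [ 1  2  -3/5  -1/15 ]
  [ 0  0     0    4/3 ]
  [ 0  0     0    1/3 ]
r2 ← 3/4·r2
  [ 1  2  -3/5  -1/15 ]
  [ 0  0     0      1 ]
  [ 0  0     0    1/3 ]
r3 ← r3 − 1/3·r2
  [ 1  2  -3/5  -1/15 ]
  [ 0  0     0      1 ]
  [ 0  0     0      0 ]
r1 ← r1 + 1/15·r2
  [ 1  2  -3/5  0 ]
  [ 0  0     0  1 ]
  [ 0  0     0  0 ]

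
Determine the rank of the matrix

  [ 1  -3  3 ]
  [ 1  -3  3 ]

rank = 1

Subtract ρ1 from ρ2.
  [ 1  -3  3 ]
  [ 0   0  0 ]
The reduced form has 1 nonzero row.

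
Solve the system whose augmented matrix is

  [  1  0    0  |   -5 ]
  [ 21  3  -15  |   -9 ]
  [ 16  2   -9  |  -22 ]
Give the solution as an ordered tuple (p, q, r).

ρ2 := ρ2 − 21·ρ1
  [  1  0    0  |   -5 ]
  [  0  3  -15  |   96 ]
  [ 16  2   -9  |  -22 ]
ρ3 := ρ3 − 16·ρ1
  [ 1  0    0  |  -5 ]
  [ 0  3  -15  |  96 ]
  [ 0  2   -9  |  58 ]
ρ2 := 1/3·ρ2
  [ 1  0   0  |  -5 ]
  [ 0  1  -5  |  32 ]
  [ 0  2  -9  |  58 ]
ρ3 := ρ3 − 2·ρ2
  [ 1  0   0  |  -5 ]
  [ 0  1  -5  |  32 ]
  [ 0  0   1  |  -6 ]
ρ2 := ρ2 + 5·ρ3
  [ 1  0  0  |  -5 ]
  [ 0  1  0  |   2 ]
  [ 0  0  1  |  -6 ]
Reading off the last column: p = -5, q = 2, r = -6.

(-5, 2, -6)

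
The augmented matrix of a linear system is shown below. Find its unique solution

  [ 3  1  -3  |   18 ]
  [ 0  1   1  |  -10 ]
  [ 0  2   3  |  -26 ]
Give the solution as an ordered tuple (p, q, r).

(4/3, -4, -6)

ρ1 -> 1/3·ρ1
  [ 1  1/3  -1  |    6 ]
  [ 0    1   1  |  -10 ]
  [ 0    2   3  |  -26 ]
ρ3 -> ρ3 − 2·ρ2
  [ 1  1/3  -1  |    6 ]
  [ 0    1   1  |  -10 ]
  [ 0    0   1  |   -6 ]
ρ2 -> ρ2 − ρ3
  [ 1  1/3  -1  |   6 ]
  [ 0    1   0  |  -4 ]
  [ 0    0   1  |  -6 ]
ρ1 -> ρ1 + ρ3
  [ 1  1/3  0  |   0 ]
  [ 0    1  0  |  -4 ]
  [ 0    0  1  |  -6 ]
ρ1 -> ρ1 − 1/3·ρ2
  [ 1  0  0  |  4/3 ]
  [ 0  1  0  |   -4 ]
  [ 0  0  1  |   -6 ]
Reading off the last column: p = 4/3, q = -4, r = -6.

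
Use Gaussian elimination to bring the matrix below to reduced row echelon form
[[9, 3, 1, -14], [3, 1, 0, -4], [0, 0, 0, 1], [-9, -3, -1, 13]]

Multiply ρ1 by 1/9.
  [  1  1/3  1/9  -14/9 ]
  [  3    1    0     -4 ]
  [  0    0    0      1 ]
  [ -9   -3   -1     13 ]
Subtract 3 times ρ1 from ρ2.
  [  1  1/3   1/9  -14/9 ]
  [  0    0  -1/3    2/3 ]
  [  0    0     0      1 ]
  [ -9   -3    -1     13 ]
Add 9 times ρ1 to ρ4.
  [ 1  1/3   1/9  -14/9 ]
  [ 0    0  -1/3    2/3 ]
  [ 0    0     0      1 ]
  [ 0    0     0     -1 ]
Multiply ρ2 by -3.
  [ 1  1/3  1/9  -14/9 ]
  [ 0    0    1     -2 ]
  [ 0    0    0      1 ]
  [ 0    0    0     -1 ]
Add ρ3 to ρ4.
  [ 1  1/3  1/9  -14/9 ]
  [ 0    0    1     -2 ]
  [ 0    0    0      1 ]
  [ 0    0    0      0 ]
Add 2 times ρ3 to ρ2.
  [ 1  1/3  1/9  -14/9 ]
  [ 0    0    1      0 ]
  [ 0    0    0      1 ]
  [ 0    0    0      0 ]
Add 14/9 times ρ3 to ρ1.
  [ 1  1/3  1/9  0 ]
  [ 0    0    1  0 ]
  [ 0    0    0  1 ]
  [ 0    0    0  0 ]
Subtract 1/9 times ρ2 from ρ1.
  [ 1  1/3  0  0 ]
  [ 0    0  1  0 ]
  [ 0    0  0  1 ]
  [ 0    0  0  0 ]

[[1, 1/3, 0, 0], [0, 0, 1, 0], [0, 0, 0, 1], [0, 0, 0, 0]]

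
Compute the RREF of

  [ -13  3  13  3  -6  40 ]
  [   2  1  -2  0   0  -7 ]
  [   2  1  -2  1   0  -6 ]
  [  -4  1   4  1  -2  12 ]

[[1, 0, -1, 0, 0, -4], [0, 1, 0, 0, 0, 1], [0, 0, 0, 1, 0, 1], [0, 0, 0, 0, 1, 3]]

ρ1 ← -1/13·ρ1
  [  1  -3/13  -1  -3/13  6/13  -40/13 ]
  [  2      1  -2      0     0      -7 ]
  [  2      1  -2      1     0      -6 ]
  [ -4      1   4      1    -2      12 ]
ρ2 ← ρ2 − 2·ρ1
  [  1  -3/13  -1  -3/13    6/13  -40/13 ]
  [  0  19/13   0   6/13  -12/13  -11/13 ]
  [  2      1  -2      1       0      -6 ]
  [ -4      1   4      1      -2      12 ]
ρ3 ← ρ3 − 2·ρ1
  [  1  -3/13  -1  -3/13    6/13  -40/13 ]
  [  0  19/13   0   6/13  -12/13  -11/13 ]
  [  0  19/13   0  19/13  -12/13    2/13 ]
  [ -4      1   4      1      -2      12 ]
ρ4 ← ρ4 + 4·ρ1
  [ 1  -3/13  -1  -3/13    6/13  -40/13 ]
  [ 0  19/13   0   6/13  -12/13  -11/13 ]
  [ 0  19/13   0  19/13  -12/13    2/13 ]
  [ 0   1/13   0   1/13   -2/13   -4/13 ]
ρ2 ← 13/19·ρ2
  [ 1  -3/13  -1  -3/13    6/13  -40/13 ]
  [ 0      1   0   6/19  -12/19  -11/19 ]
  [ 0  19/13   0  19/13  -12/13    2/13 ]
  [ 0   1/13   0   1/13   -2/13   -4/13 ]
ρ3 ← ρ3 − 19/13·ρ2
  [ 1  -3/13  -1  -3/13    6/13  -40/13 ]
  [ 0      1   0   6/19  -12/19  -11/19 ]
  [ 0      0   0      1       0       1 ]
  [ 0   1/13   0   1/13   -2/13   -4/13 ]
ρ4 ← ρ4 − 1/13·ρ2
  [ 1  -3/13  -1  -3/13    6/13  -40/13 ]
  [ 0      1   0   6/19  -12/19  -11/19 ]
  [ 0      0   0      1       0       1 ]
  [ 0      0   0   1/19   -2/19   -5/19 ]
ρ4 ← ρ4 − 1/19·ρ3
  [ 1  -3/13  -1  -3/13    6/13  -40/13 ]
  [ 0      1   0   6/19  -12/19  -11/19 ]
  [ 0      0   0      1       0       1 ]
  [ 0      0   0      0   -2/19   -6/19 ]
ρ4 ← -19/2·ρ4
  [ 1  -3/13  -1  -3/13    6/13  -40/13 ]
  [ 0      1   0   6/19  -12/19  -11/19 ]
  [ 0      0   0      1       0       1 ]
  [ 0      0   0      0       1       3 ]
ρ2 ← ρ2 + 12/19·ρ4
  [ 1  -3/13  -1  -3/13  6/13  -40/13 ]
  [ 0      1   0   6/19     0   25/19 ]
  [ 0      0   0      1     0       1 ]
  [ 0      0   0      0     1       3 ]
ρ1 ← ρ1 − 6/13·ρ4
  [ 1  -3/13  -1  -3/13  0  -58/13 ]
  [ 0      1   0   6/19  0   25/19 ]
  [ 0      0   0      1  0       1 ]
  [ 0      0   0      0  1       3 ]
ρ2 ← ρ2 − 6/19·ρ3
  [ 1  -3/13  -1  -3/13  0  -58/13 ]
  [ 0      1   0      0  0       1 ]
  [ 0      0   0      1  0       1 ]
  [ 0      0   0      0  1       3 ]
ρ1 ← ρ1 + 3/13·ρ3
  [ 1  -3/13  -1  0  0  -55/13 ]
  [ 0      1   0  0  0       1 ]
  [ 0      0   0  1  0       1 ]
  [ 0      0   0  0  1       3 ]
ρ1 ← ρ1 + 3/13·ρ2
  [ 1  0  -1  0  0  -4 ]
  [ 0  1   0  0  0   1 ]
  [ 0  0   0  1  0   1 ]
  [ 0  0   0  0  1   3 ]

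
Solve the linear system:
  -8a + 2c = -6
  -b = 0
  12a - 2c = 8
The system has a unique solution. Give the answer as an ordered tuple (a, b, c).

(1/2, 0, -1)

Form the augmented matrix and row-reduce:
  [ -8   0   2  |  -6 ]
  [  0  -1   0  |   0 ]
  [ 12   0  -2  |   8 ]
Multiply R1 by -1/8.
Subtract 12 times R1 from R3.
Multiply R2 by -1.
Add 1/4 times R3 to R1.
Reading off the last column: a = 1/2, b = 0, c = -1.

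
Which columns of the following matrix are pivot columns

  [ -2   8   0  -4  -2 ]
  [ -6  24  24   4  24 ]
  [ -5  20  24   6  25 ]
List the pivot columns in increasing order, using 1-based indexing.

r1 ← -1/2·r1
  [  1  -4   0  2   1 ]
  [ -6  24  24  4  24 ]
  [ -5  20  24  6  25 ]
r2 ← r2 + 6·r1
  [  1  -4   0   2   1 ]
  [  0   0  24  16  30 ]
  [ -5  20  24   6  25 ]
r3 ← r3 + 5·r1
  [ 1  -4   0   2   1 ]
  [ 0   0  24  16  30 ]
  [ 0   0  24  16  30 ]
r2 ← 1/24·r2
  [ 1  -4   0    2    1 ]
  [ 0   0   1  2/3  5/4 ]
  [ 0   0  24   16   30 ]
r3 ← r3 − 24·r2
  [ 1  -4  0    2    1 ]
  [ 0   0  1  2/3  5/4 ]
  [ 0   0  0    0    0 ]
Pivot columns are the columns containing a leading 1.

1, 3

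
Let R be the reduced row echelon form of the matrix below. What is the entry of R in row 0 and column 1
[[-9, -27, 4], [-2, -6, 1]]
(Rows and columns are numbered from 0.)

R1 ← -1/9·R1
  [  1   3  -4/9 ]
  [ -2  -6     1 ]
R2 ← R2 + 2·R1
  [ 1  3  -4/9 ]
  [ 0  0   1/9 ]
R2 ← 9·R2
  [ 1  3  -4/9 ]
  [ 0  0     1 ]
R1 ← R1 + 4/9·R2
  [ 1  3  0 ]
  [ 0  0  1 ]

3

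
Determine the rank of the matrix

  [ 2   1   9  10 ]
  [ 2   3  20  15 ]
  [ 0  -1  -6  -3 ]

ρ1 := 1/2·ρ1
  [ 1  1/2  9/2   5 ]
  [ 2    3   20  15 ]
  [ 0   -1   -6  -3 ]
ρ2 := ρ2 − 2·ρ1
  [ 1  1/2  9/2   5 ]
  [ 0    2   11   5 ]
  [ 0   -1   -6  -3 ]
ρ2 := 1/2·ρ2
  [ 1  1/2   9/2    5 ]
  [ 0    1  11/2  5/2 ]
  [ 0   -1    -6   -3 ]
ρ3 := ρ3 + ρ2
  [ 1  1/2   9/2     5 ]
  [ 0    1  11/2   5/2 ]
  [ 0    0  -1/2  -1/2 ]
ρ3 := -2·ρ3
  [ 1  1/2   9/2    5 ]
  [ 0    1  11/2  5/2 ]
  [ 0    0     1    1 ]
ρ2 := ρ2 − 11/2·ρ3
  [ 1  1/2  9/2   5 ]
  [ 0    1    0  -3 ]
  [ 0    0    1   1 ]
ρ1 := ρ1 − 9/2·ρ3
  [ 1  1/2  0  1/2 ]
  [ 0    1  0   -3 ]
  [ 0    0  1    1 ]
ρ1 := ρ1 − 1/2·ρ2
  [ 1  0  0   2 ]
  [ 0  1  0  -3 ]
  [ 0  0  1   1 ]
The reduced form has 3 nonzero rows.

rank = 3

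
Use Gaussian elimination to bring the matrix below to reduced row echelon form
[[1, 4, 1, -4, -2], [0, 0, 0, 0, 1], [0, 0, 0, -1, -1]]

ρ2 <=> ρ3
  [ 1  4  1  -4  -2 ]
  [ 0  0  0  -1  -1 ]
  [ 0  0  0   0   1 ]
ρ2 ← -1·ρ2
  [ 1  4  1  -4  -2 ]
  [ 0  0  0   1   1 ]
  [ 0  0  0   0   1 ]
ρ2 ← ρ2 − ρ3
  [ 1  4  1  -4  -2 ]
  [ 0  0  0   1   0 ]
  [ 0  0  0   0   1 ]
ρ1 ← ρ1 + 2·ρ3
  [ 1  4  1  -4  0 ]
  [ 0  0  0   1  0 ]
  [ 0  0  0   0  1 ]
ρ1 ← ρ1 + 4·ρ2
  [ 1  4  1  0  0 ]
  [ 0  0  0  1  0 ]
  [ 0  0  0  0  1 ]

[[1, 4, 1, 0, 0], [0, 0, 0, 1, 0], [0, 0, 0, 0, 1]]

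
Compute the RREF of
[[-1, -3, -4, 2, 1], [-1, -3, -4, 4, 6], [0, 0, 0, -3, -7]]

ρ1 := -1·ρ1
  [  1   3   4  -2  -1 ]
  [ -1  -3  -4   4   6 ]
  [  0   0   0  -3  -7 ]
ρ2 := ρ2 + ρ1
  [ 1  3  4  -2  -1 ]
  [ 0  0  0   2   5 ]
  [ 0  0  0  -3  -7 ]
ρ2 := 1/2·ρ2
  [ 1  3  4  -2   -1 ]
  [ 0  0  0   1  5/2 ]
  [ 0  0  0  -3   -7 ]
ρ3 := ρ3 + 3·ρ2
  [ 1  3  4  -2   -1 ]
  [ 0  0  0   1  5/2 ]
  [ 0  0  0   0  1/2 ]
ρ3 := 2·ρ3
  [ 1  3  4  -2   -1 ]
  [ 0  0  0   1  5/2 ]
  [ 0  0  0   0    1 ]
ρ2 := ρ2 − 5/2·ρ3
  [ 1  3  4  -2  -1 ]
  [ 0  0  0   1   0 ]
  [ 0  0  0   0   1 ]
ρ1 := ρ1 + ρ3
  [ 1  3  4  -2  0 ]
  [ 0  0  0   1  0 ]
  [ 0  0  0   0  1 ]
ρ1 := ρ1 + 2·ρ2
  [ 1  3  4  0  0 ]
  [ 0  0  0  1  0 ]
  [ 0  0  0  0  1 ]

[[1, 3, 4, 0, 0], [0, 0, 0, 1, 0], [0, 0, 0, 0, 1]]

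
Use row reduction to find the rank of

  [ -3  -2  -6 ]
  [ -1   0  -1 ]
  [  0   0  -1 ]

Multiply R1 by -1/3.
  [  1  2/3   2 ]
  [ -1    0  -1 ]
  [  0    0  -1 ]
Add R1 to R2.
  [ 1  2/3   2 ]
  [ 0  2/3   1 ]
  [ 0    0  -1 ]
Multiply R2 by 3/2.
  [ 1  2/3    2 ]
  [ 0    1  3/2 ]
  [ 0    0   -1 ]
Multiply R3 by -1.
  [ 1  2/3    2 ]
  [ 0    1  3/2 ]
  [ 0    0    1 ]
Subtract 3/2 times R3 from R2.
  [ 1  2/3  2 ]
  [ 0    1  0 ]
  [ 0    0  1 ]
Subtract 2 times R3 from R1.
  [ 1  2/3  0 ]
  [ 0    1  0 ]
  [ 0    0  1 ]
Subtract 2/3 times R2 from R1.
  [ 1  0  0 ]
  [ 0  1  0 ]
  [ 0  0  1 ]
The reduced form has 3 nonzero rows.

rank = 3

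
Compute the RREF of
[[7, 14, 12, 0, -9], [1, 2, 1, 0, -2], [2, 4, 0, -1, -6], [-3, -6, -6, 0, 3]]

R1 := 1/7·R1
R2 := R2 − R1
R3 := R3 − 2·R1
R4 := R4 + 3·R1
R2 := -7/5·R2
R3 := R3 + 24/7·R2
R4 := R4 + 6/7·R2
R3 := -1·R3
R1 := R1 − 12/7·R2

[[1, 2, 0, 0, -3], [0, 0, 1, 0, 1], [0, 0, 0, 1, 0], [0, 0, 0, 0, 0]]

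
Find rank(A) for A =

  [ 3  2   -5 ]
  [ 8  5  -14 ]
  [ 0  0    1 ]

rank = 3

R1 -> 1/3·R1
R2 -> R2 − 8·R1
R2 -> -3·R2
R2 -> R2 − 2·R3
R1 -> R1 + 5/3·R3
R1 -> R1 − 2/3·R2
The reduced form has 3 nonzero rows.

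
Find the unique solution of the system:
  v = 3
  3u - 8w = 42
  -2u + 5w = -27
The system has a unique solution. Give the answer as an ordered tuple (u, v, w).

(6, 3, -3)

Form the augmented matrix and row-reduce:
  [  0  1   0  |    3 ]
  [  3  0  -8  |   42 ]
  [ -2  0   5  |  -27 ]
R1 <-> R2
R1 := 1/3·R1
R3 := R3 + 2·R1
R3 := -3·R3
R1 := R1 + 8/3·R3
Reading off the last column: u = 6, v = 3, w = -3.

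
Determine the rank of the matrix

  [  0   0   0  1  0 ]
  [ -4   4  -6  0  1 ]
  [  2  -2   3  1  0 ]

Swap ρ1 and ρ2.
  [ -4   4  -6  0  1 ]
  [  0   0   0  1  0 ]
  [  2  -2   3  1  0 ]
Multiply ρ1 by -1/4.
  [ 1  -1  3/2  0  -1/4 ]
  [ 0   0    0  1     0 ]
  [ 2  -2    3  1     0 ]
Subtract 2 times ρ1 from ρ3.
  [ 1  -1  3/2  0  -1/4 ]
  [ 0   0    0  1     0 ]
  [ 0   0    0  1   1/2 ]
Subtract ρ2 from ρ3.
  [ 1  -1  3/2  0  -1/4 ]
  [ 0   0    0  1     0 ]
  [ 0   0    0  0   1/2 ]
Multiply ρ3 by 2.
  [ 1  -1  3/2  0  -1/4 ]
  [ 0   0    0  1     0 ]
  [ 0   0    0  0     1 ]
Add 1/4 times ρ3 to ρ1.
  [ 1  -1  3/2  0  0 ]
  [ 0   0    0  1  0 ]
  [ 0   0    0  0  1 ]
The reduced form has 3 nonzero rows.

rank = 3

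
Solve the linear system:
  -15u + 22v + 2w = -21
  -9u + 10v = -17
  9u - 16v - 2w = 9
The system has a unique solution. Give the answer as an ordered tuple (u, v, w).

Form the augmented matrix and row-reduce:
  [ -15   22   2  |  -21 ]
  [  -9   10   0  |  -17 ]
  [   9  -16  -2  |    9 ]
ρ1 := -1/15·ρ1
  [  1  -22/15  -2/15  |  7/5 ]
  [ -9      10      0  |  -17 ]
  [  9     -16     -2  |    9 ]
ρ2 := ρ2 + 9·ρ1
  [ 1  -22/15  -2/15  |    7/5 ]
  [ 0   -16/5   -6/5  |  -22/5 ]
  [ 9     -16     -2  |      9 ]
ρ3 := ρ3 − 9·ρ1
  [ 1  -22/15  -2/15  |    7/5 ]
  [ 0   -16/5   -6/5  |  -22/5 ]
  [ 0   -14/5   -4/5  |  -18/5 ]
ρ2 := -5/16·ρ2
  [ 1  -22/15  -2/15  |    7/5 ]
  [ 0       1    3/8  |   11/8 ]
  [ 0   -14/5   -4/5  |  -18/5 ]
ρ3 := ρ3 + 14/5·ρ2
  [ 1  -22/15  -2/15  |   7/5 ]
  [ 0       1    3/8  |  11/8 ]
  [ 0       0    1/4  |   1/4 ]
ρ3 := 4·ρ3
  [ 1  -22/15  -2/15  |   7/5 ]
  [ 0       1    3/8  |  11/8 ]
  [ 0       0      1  |     1 ]
ρ2 := ρ2 − 3/8·ρ3
  [ 1  -22/15  -2/15  |  7/5 ]
  [ 0       1      0  |    1 ]
  [ 0       0      1  |    1 ]
ρ1 := ρ1 + 2/15·ρ3
  [ 1  -22/15  0  |  23/15 ]
  [ 0       1  0  |      1 ]
  [ 0       0  1  |      1 ]
ρ1 := ρ1 + 22/15·ρ2
  [ 1  0  0  |  3 ]
  [ 0  1  0  |  1 ]
  [ 0  0  1  |  1 ]
Reading off the last column: u = 3, v = 1, w = 1.

(3, 1, 1)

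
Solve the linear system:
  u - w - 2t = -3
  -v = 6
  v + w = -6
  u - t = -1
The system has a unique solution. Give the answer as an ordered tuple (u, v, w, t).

Form the augmented matrix and row-reduce:
  [ 1   0  -1  -2  |  -3 ]
  [ 0  -1   0   0  |   6 ]
  [ 0   1   1   0  |  -6 ]
  [ 1   0   0  -1  |  -1 ]
r4 → r4 − r1
  [ 1   0  -1  -2  |  -3 ]
  [ 0  -1   0   0  |   6 ]
  [ 0   1   1   0  |  -6 ]
  [ 0   0   1   1  |   2 ]
r2 → -1·r2
  [ 1  0  -1  -2  |  -3 ]
  [ 0  1   0   0  |  -6 ]
  [ 0  1   1   0  |  -6 ]
  [ 0  0   1   1  |   2 ]
r3 → r3 − r2
  [ 1  0  -1  -2  |  -3 ]
  [ 0  1   0   0  |  -6 ]
  [ 0  0   1   0  |   0 ]
  [ 0  0   1   1  |   2 ]
r4 → r4 − r3
  [ 1  0  -1  -2  |  -3 ]
  [ 0  1   0   0  |  -6 ]
  [ 0  0   1   0  |   0 ]
  [ 0  0   0   1  |   2 ]
r1 → r1 + 2·r4
  [ 1  0  -1  0  |   1 ]
  [ 0  1   0  0  |  -6 ]
  [ 0  0   1  0  |   0 ]
  [ 0  0   0  1  |   2 ]
r1 → r1 + r3
  [ 1  0  0  0  |   1 ]
  [ 0  1  0  0  |  -6 ]
  [ 0  0  1  0  |   0 ]
  [ 0  0  0  1  |   2 ]
Reading off the last column: u = 1, v = -6, w = 0, t = 2.

(1, -6, 0, 2)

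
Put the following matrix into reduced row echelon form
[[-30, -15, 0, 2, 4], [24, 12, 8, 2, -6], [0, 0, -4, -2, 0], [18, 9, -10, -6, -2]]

[[1, 1/2, 0, 0, 0], [0, 0, 1, 0, 0], [0, 0, 0, 1, 0], [0, 0, 0, 0, 1]]

Multiply R1 by -1/30.
  [  1  1/2    0  -1/15  -2/15 ]
  [ 24   12    8      2     -6 ]
  [  0    0   -4     -2      0 ]
  [ 18    9  -10     -6     -2 ]
Subtract 24 times R1 from R2.
  [  1  1/2    0  -1/15  -2/15 ]
  [  0    0    8   18/5  -14/5 ]
  [  0    0   -4     -2      0 ]
  [ 18    9  -10     -6     -2 ]
Subtract 18 times R1 from R4.
  [ 1  1/2    0  -1/15  -2/15 ]
  [ 0    0    8   18/5  -14/5 ]
  [ 0    0   -4     -2      0 ]
  [ 0    0  -10  -24/5    2/5 ]
Multiply R2 by 1/8.
  [ 1  1/2    0  -1/15  -2/15 ]
  [ 0    0    1   9/20  -7/20 ]
  [ 0    0   -4     -2      0 ]
  [ 0    0  -10  -24/5    2/5 ]
Add 4 times R2 to R3.
  [ 1  1/2    0  -1/15  -2/15 ]
  [ 0    0    1   9/20  -7/20 ]
  [ 0    0    0   -1/5   -7/5 ]
  [ 0    0  -10  -24/5    2/5 ]
Add 10 times R2 to R4.
  [ 1  1/2  0  -1/15   -2/15 ]
  [ 0    0  1   9/20   -7/20 ]
  [ 0    0  0   -1/5    -7/5 ]
  [ 0    0  0  -3/10  -31/10 ]
Multiply R3 by -5.
  [ 1  1/2  0  -1/15   -2/15 ]
  [ 0    0  1   9/20   -7/20 ]
  [ 0    0  0      1       7 ]
  [ 0    0  0  -3/10  -31/10 ]
Add 3/10 times R3 to R4.
  [ 1  1/2  0  -1/15  -2/15 ]
  [ 0    0  1   9/20  -7/20 ]
  [ 0    0  0      1      7 ]
  [ 0    0  0      0     -1 ]
Multiply R4 by -1.
  [ 1  1/2  0  -1/15  -2/15 ]
  [ 0    0  1   9/20  -7/20 ]
  [ 0    0  0      1      7 ]
  [ 0    0  0      0      1 ]
Subtract 7 times R4 from R3.
  [ 1  1/2  0  -1/15  -2/15 ]
  [ 0    0  1   9/20  -7/20 ]
  [ 0    0  0      1      0 ]
  [ 0    0  0      0      1 ]
Add 7/20 times R4 to R2.
  [ 1  1/2  0  -1/15  -2/15 ]
  [ 0    0  1   9/20      0 ]
  [ 0    0  0      1      0 ]
  [ 0    0  0      0      1 ]
Add 2/15 times R4 to R1.
  [ 1  1/2  0  -1/15  0 ]
  [ 0    0  1   9/20  0 ]
  [ 0    0  0      1  0 ]
  [ 0    0  0      0  1 ]
Subtract 9/20 times R3 from R2.
  [ 1  1/2  0  -1/15  0 ]
  [ 0    0  1      0  0 ]
  [ 0    0  0      1  0 ]
  [ 0    0  0      0  1 ]
Add 1/15 times R3 to R1.
  [ 1  1/2  0  0  0 ]
  [ 0    0  1  0  0 ]
  [ 0    0  0  1  0 ]
  [ 0    0  0  0  1 ]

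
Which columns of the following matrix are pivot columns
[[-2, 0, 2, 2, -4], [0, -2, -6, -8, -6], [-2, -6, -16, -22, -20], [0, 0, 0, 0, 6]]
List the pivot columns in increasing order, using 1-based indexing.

R1 -> -1/2·R1
  [  1   0   -1   -1    2 ]
  [  0  -2   -6   -8   -6 ]
  [ -2  -6  -16  -22  -20 ]
  [  0   0    0    0    6 ]
R3 -> R3 + 2·R1
  [ 1   0   -1   -1    2 ]
  [ 0  -2   -6   -8   -6 ]
  [ 0  -6  -18  -24  -16 ]
  [ 0   0    0    0    6 ]
R2 -> -1/2·R2
  [ 1   0   -1   -1    2 ]
  [ 0   1    3    4    3 ]
  [ 0  -6  -18  -24  -16 ]
  [ 0   0    0    0    6 ]
R3 -> R3 + 6·R2
  [ 1  0  -1  -1  2 ]
  [ 0  1   3   4  3 ]
  [ 0  0   0   0  2 ]
  [ 0  0   0   0  6 ]
R3 -> 1/2·R3
  [ 1  0  -1  -1  2 ]
  [ 0  1   3   4  3 ]
  [ 0  0   0   0  1 ]
  [ 0  0   0   0  6 ]
R4 -> R4 − 6·R3
  [ 1  0  -1  -1  2 ]
  [ 0  1   3   4  3 ]
  [ 0  0   0   0  1 ]
  [ 0  0   0   0  0 ]
R2 -> R2 − 3·R3
  [ 1  0  -1  -1  2 ]
  [ 0  1   3   4  0 ]
  [ 0  0   0   0  1 ]
  [ 0  0   0   0  0 ]
R1 -> R1 − 2·R3
  [ 1  0  -1  -1  0 ]
  [ 0  1   3   4  0 ]
  [ 0  0   0   0  1 ]
  [ 0  0   0   0  0 ]
Pivot columns are the columns containing a leading 1.

1, 2, 5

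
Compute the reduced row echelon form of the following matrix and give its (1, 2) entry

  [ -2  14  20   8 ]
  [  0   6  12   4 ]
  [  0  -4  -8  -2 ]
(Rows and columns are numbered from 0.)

2

R1 ← -1/2·R1
  [ 1  -7  -10  -4 ]
  [ 0   6   12   4 ]
  [ 0  -4   -8  -2 ]
R2 ← 1/6·R2
  [ 1  -7  -10   -4 ]
  [ 0   1    2  2/3 ]
  [ 0  -4   -8   -2 ]
R3 ← R3 + 4·R2
  [ 1  -7  -10   -4 ]
  [ 0   1    2  2/3 ]
  [ 0   0    0  2/3 ]
R3 ← 3/2·R3
  [ 1  -7  -10   -4 ]
  [ 0   1    2  2/3 ]
  [ 0   0    0    1 ]
R2 ← R2 − 2/3·R3
  [ 1  -7  -10  -4 ]
  [ 0   1    2   0 ]
  [ 0   0    0   1 ]
R1 ← R1 + 4·R3
  [ 1  -7  -10  0 ]
  [ 0   1    2  0 ]
  [ 0   0    0  1 ]
R1 ← R1 + 7·R2
  [ 1  0  4  0 ]
  [ 0  1  2  0 ]
  [ 0  0  0  1 ]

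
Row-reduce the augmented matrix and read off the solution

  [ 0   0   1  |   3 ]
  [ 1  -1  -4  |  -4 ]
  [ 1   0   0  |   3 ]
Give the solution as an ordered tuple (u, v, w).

(3, -5, 3)

R1 <-> R2
  [ 1  -1  -4  |  -4 ]
  [ 0   0   1  |   3 ]
  [ 1   0   0  |   3 ]
R3 → R3 − R1
  [ 1  -1  -4  |  -4 ]
  [ 0   0   1  |   3 ]
  [ 0   1   4  |   7 ]
R2 <-> R3
  [ 1  -1  -4  |  -4 ]
  [ 0   1   4  |   7 ]
  [ 0   0   1  |   3 ]
R2 → R2 − 4·R3
  [ 1  -1  -4  |  -4 ]
  [ 0   1   0  |  -5 ]
  [ 0   0   1  |   3 ]
R1 → R1 + 4·R3
  [ 1  -1  0  |   8 ]
  [ 0   1  0  |  -5 ]
  [ 0   0  1  |   3 ]
R1 → R1 + R2
  [ 1  0  0  |   3 ]
  [ 0  1  0  |  -5 ]
  [ 0  0  1  |   3 ]
Reading off the last column: u = 3, v = -5, w = 3.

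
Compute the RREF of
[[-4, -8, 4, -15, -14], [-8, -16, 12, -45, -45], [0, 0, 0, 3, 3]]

[[1, 2, 0, 0, -3/4], [0, 0, 1, 0, -1/2], [0, 0, 0, 1, 1]]

R1 ← -1/4·R1
  [  1    2  -1  15/4  7/2 ]
  [ -8  -16  12   -45  -45 ]
  [  0    0   0     3    3 ]
R2 ← R2 + 8·R1
  [ 1  2  -1  15/4  7/2 ]
  [ 0  0   4   -15  -17 ]
  [ 0  0   0     3    3 ]
R2 ← 1/4·R2
  [ 1  2  -1   15/4    7/2 ]
  [ 0  0   1  -15/4  -17/4 ]
  [ 0  0   0      3      3 ]
R3 ← 1/3·R3
  [ 1  2  -1   15/4    7/2 ]
  [ 0  0   1  -15/4  -17/4 ]
  [ 0  0   0      1      1 ]
R2 ← R2 + 15/4·R3
  [ 1  2  -1  15/4   7/2 ]
  [ 0  0   1     0  -1/2 ]
  [ 0  0   0     1     1 ]
R1 ← R1 − 15/4·R3
  [ 1  2  -1  0  -1/4 ]
  [ 0  0   1  0  -1/2 ]
  [ 0  0   0  1     1 ]
R1 ← R1 + R2
  [ 1  2  0  0  -3/4 ]
  [ 0  0  1  0  -1/2 ]
  [ 0  0  0  1     1 ]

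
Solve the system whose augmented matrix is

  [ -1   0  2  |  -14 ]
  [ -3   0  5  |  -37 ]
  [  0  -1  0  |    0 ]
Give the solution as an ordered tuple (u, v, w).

R1 → -1·R1
R2 → R2 + 3·R1
R2 <=> R3
R2 → -1·R2
R3 → -1·R3
R1 → R1 + 2·R3
Reading off the last column: u = 4, v = 0, w = -5.

(4, 0, -5)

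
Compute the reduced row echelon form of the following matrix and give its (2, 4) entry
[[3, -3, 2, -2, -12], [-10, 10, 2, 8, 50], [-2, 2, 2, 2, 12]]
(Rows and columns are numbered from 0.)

1

R1 → 1/3·R1
R2 → R2 + 10·R1
R3 → R3 + 2·R1
R2 → 3/26·R2
R3 → R3 − 10/3·R2
R3 → 13/2·R3
R2 → R2 − 2/13·R3
R1 → R1 + 2/3·R3
R1 → R1 − 2/3·R2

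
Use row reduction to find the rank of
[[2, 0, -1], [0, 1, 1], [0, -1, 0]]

rank = 3

R1 → 1/2·R1
  [ 1   0  -1/2 ]
  [ 0   1     1 ]
  [ 0  -1     0 ]
R3 → R3 + R2
  [ 1  0  -1/2 ]
  [ 0  1     1 ]
  [ 0  0     1 ]
R2 → R2 − R3
  [ 1  0  -1/2 ]
  [ 0  1     0 ]
  [ 0  0     1 ]
R1 → R1 + 1/2·R3
  [ 1  0  0 ]
  [ 0  1  0 ]
  [ 0  0  1 ]
The reduced form has 3 nonzero rows.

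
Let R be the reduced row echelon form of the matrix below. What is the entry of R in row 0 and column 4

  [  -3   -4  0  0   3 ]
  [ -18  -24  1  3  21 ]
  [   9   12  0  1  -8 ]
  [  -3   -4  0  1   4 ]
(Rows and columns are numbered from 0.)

ρ1 := -1/3·ρ1
ρ2 := ρ2 + 18·ρ1
ρ3 := ρ3 − 9·ρ1
ρ4 := ρ4 + 3·ρ1
ρ4 := ρ4 − ρ3
ρ2 := ρ2 − 3·ρ3

-1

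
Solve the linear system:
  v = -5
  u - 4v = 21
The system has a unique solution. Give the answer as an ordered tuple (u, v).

Form the augmented matrix and row-reduce:
  [ 0   1  |  -5 ]
  [ 1  -4  |  21 ]
R1 <-> R2
  [ 1  -4  |  21 ]
  [ 0   1  |  -5 ]
R1 := R1 + 4·R2
  [ 1  0  |   1 ]
  [ 0  1  |  -5 ]
Reading off the last column: u = 1, v = -5.

(1, -5)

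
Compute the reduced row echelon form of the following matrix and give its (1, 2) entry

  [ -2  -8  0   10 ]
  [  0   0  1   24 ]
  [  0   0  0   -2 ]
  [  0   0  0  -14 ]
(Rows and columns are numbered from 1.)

4

R1 -> -1/2·R1
  [ 1  4  0   -5 ]
  [ 0  0  1   24 ]
  [ 0  0  0   -2 ]
  [ 0  0  0  -14 ]
R3 -> -1/2·R3
  [ 1  4  0   -5 ]
  [ 0  0  1   24 ]
  [ 0  0  0    1 ]
  [ 0  0  0  -14 ]
R4 -> R4 + 14·R3
  [ 1  4  0  -5 ]
  [ 0  0  1  24 ]
  [ 0  0  0   1 ]
  [ 0  0  0   0 ]
R2 -> R2 − 24·R3
  [ 1  4  0  -5 ]
  [ 0  0  1   0 ]
  [ 0  0  0   1 ]
  [ 0  0  0   0 ]
R1 -> R1 + 5·R3
  [ 1  4  0  0 ]
  [ 0  0  1  0 ]
  [ 0  0  0  1 ]
  [ 0  0  0  0 ]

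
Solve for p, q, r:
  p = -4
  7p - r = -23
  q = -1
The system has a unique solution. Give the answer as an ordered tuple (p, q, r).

(-4, -1, -5)

Form the augmented matrix and row-reduce:
  [ 1  0   0  |   -4 ]
  [ 7  0  -1  |  -23 ]
  [ 0  1   0  |   -1 ]
R2 := R2 − 7·R1
  [ 1  0   0  |  -4 ]
  [ 0  0  -1  |   5 ]
  [ 0  1   0  |  -1 ]
R2 <=> R3
  [ 1  0   0  |  -4 ]
  [ 0  1   0  |  -1 ]
  [ 0  0  -1  |   5 ]
R3 := -1·R3
  [ 1  0  0  |  -4 ]
  [ 0  1  0  |  -1 ]
  [ 0  0  1  |  -5 ]
Reading off the last column: p = -4, q = -1, r = -5.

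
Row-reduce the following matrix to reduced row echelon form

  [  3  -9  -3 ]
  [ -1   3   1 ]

[[1, -3, -1], [0, 0, 0]]

Multiply R1 by 1/3.
  [  1  -3  -1 ]
  [ -1   3   1 ]
Add R1 to R2.
  [ 1  -3  -1 ]
  [ 0   0   0 ]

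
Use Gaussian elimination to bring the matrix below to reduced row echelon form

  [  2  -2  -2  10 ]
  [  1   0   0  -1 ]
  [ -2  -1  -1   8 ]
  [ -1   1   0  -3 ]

ρ1 → 1/2·ρ1
  [  1  -1  -1   5 ]
  [  1   0   0  -1 ]
  [ -2  -1  -1   8 ]
  [ -1   1   0  -3 ]
ρ2 → ρ2 − ρ1
  [  1  -1  -1   5 ]
  [  0   1   1  -6 ]
  [ -2  -1  -1   8 ]
  [ -1   1   0  -3 ]
ρ3 → ρ3 + 2·ρ1
  [  1  -1  -1   5 ]
  [  0   1   1  -6 ]
  [  0  -3  -3  18 ]
  [ -1   1   0  -3 ]
ρ4 → ρ4 + ρ1
  [ 1  -1  -1   5 ]
  [ 0   1   1  -6 ]
  [ 0  -3  -3  18 ]
  [ 0   0  -1   2 ]
ρ3 → ρ3 + 3·ρ2
  [ 1  -1  -1   5 ]
  [ 0   1   1  -6 ]
  [ 0   0   0   0 ]
  [ 0   0  -1   2 ]
ρ3 <=> ρ4
  [ 1  -1  -1   5 ]
  [ 0   1   1  -6 ]
  [ 0   0  -1   2 ]
  [ 0   0   0   0 ]
ρ3 → -1·ρ3
  [ 1  -1  -1   5 ]
  [ 0   1   1  -6 ]
  [ 0   0   1  -2 ]
  [ 0   0   0   0 ]
ρ2 → ρ2 − ρ3
  [ 1  -1  -1   5 ]
  [ 0   1   0  -4 ]
  [ 0   0   1  -2 ]
  [ 0   0   0   0 ]
ρ1 → ρ1 + ρ3
  [ 1  -1  0   3 ]
  [ 0   1  0  -4 ]
  [ 0   0  1  -2 ]
  [ 0   0  0   0 ]
ρ1 → ρ1 + ρ2
  [ 1  0  0  -1 ]
  [ 0  1  0  -4 ]
  [ 0  0  1  -2 ]
  [ 0  0  0   0 ]

[[1, 0, 0, -1], [0, 1, 0, -4], [0, 0, 1, -2], [0, 0, 0, 0]]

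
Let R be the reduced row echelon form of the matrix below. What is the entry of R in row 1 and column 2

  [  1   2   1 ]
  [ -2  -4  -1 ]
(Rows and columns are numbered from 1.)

R2 -> R2 + 2·R1
  [ 1  2  1 ]
  [ 0  0  1 ]
R1 -> R1 − R2
  [ 1  2  0 ]
  [ 0  0  1 ]

2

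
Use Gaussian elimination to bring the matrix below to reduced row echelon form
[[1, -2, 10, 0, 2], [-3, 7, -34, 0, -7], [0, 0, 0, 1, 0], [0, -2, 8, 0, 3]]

r2 := r2 + 3·r1
  [ 1  -2  10  0   2 ]
  [ 0   1  -4  0  -1 ]
  [ 0   0   0  1   0 ]
  [ 0  -2   8  0   3 ]
r4 := r4 + 2·r2
  [ 1  -2  10  0   2 ]
  [ 0   1  -4  0  -1 ]
  [ 0   0   0  1   0 ]
  [ 0   0   0  0   1 ]
r2 := r2 + r4
  [ 1  -2  10  0  2 ]
  [ 0   1  -4  0  0 ]
  [ 0   0   0  1  0 ]
  [ 0   0   0  0  1 ]
r1 := r1 − 2·r4
  [ 1  -2  10  0  0 ]
  [ 0   1  -4  0  0 ]
  [ 0   0   0  1  0 ]
  [ 0   0   0  0  1 ]
r1 := r1 + 2·r2
  [ 1  0   2  0  0 ]
  [ 0  1  -4  0  0 ]
  [ 0  0   0  1  0 ]
  [ 0  0   0  0  1 ]

[[1, 0, 2, 0, 0], [0, 1, -4, 0, 0], [0, 0, 0, 1, 0], [0, 0, 0, 0, 1]]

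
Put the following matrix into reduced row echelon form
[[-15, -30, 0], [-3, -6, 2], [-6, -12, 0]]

[[1, 2, 0], [0, 0, 1], [0, 0, 0]]

Multiply ρ1 by -1/15.
Add 3 times ρ1 to ρ2.
Add 6 times ρ1 to ρ3.
Multiply ρ2 by 1/2.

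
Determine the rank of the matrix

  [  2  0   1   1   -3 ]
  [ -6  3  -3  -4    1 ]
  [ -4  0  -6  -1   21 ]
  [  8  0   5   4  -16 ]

r1 := 1/2·r1
  [  1  0  1/2  1/2  -3/2 ]
  [ -6  3   -3   -4     1 ]
  [ -4  0   -6   -1    21 ]
  [  8  0    5    4   -16 ]
r2 := r2 + 6·r1
  [  1  0  1/2  1/2  -3/2 ]
  [  0  3    0   -1    -8 ]
  [ -4  0   -6   -1    21 ]
  [  8  0    5    4   -16 ]
r3 := r3 + 4·r1
  [ 1  0  1/2  1/2  -3/2 ]
  [ 0  3    0   -1    -8 ]
  [ 0  0   -4    1    15 ]
  [ 8  0    5    4   -16 ]
r4 := r4 − 8·r1
  [ 1  0  1/2  1/2  -3/2 ]
  [ 0  3    0   -1    -8 ]
  [ 0  0   -4    1    15 ]
  [ 0  0    1    0    -4 ]
r2 := 1/3·r2
  [ 1  0  1/2   1/2  -3/2 ]
  [ 0  1    0  -1/3  -8/3 ]
  [ 0  0   -4     1    15 ]
  [ 0  0    1     0    -4 ]
r3 := -1/4·r3
  [ 1  0  1/2   1/2   -3/2 ]
  [ 0  1    0  -1/3   -8/3 ]
  [ 0  0    1  -1/4  -15/4 ]
  [ 0  0    1     0     -4 ]
r4 := r4 − r3
  [ 1  0  1/2   1/2   -3/2 ]
  [ 0  1    0  -1/3   -8/3 ]
  [ 0  0    1  -1/4  -15/4 ]
  [ 0  0    0   1/4   -1/4 ]
r4 := 4·r4
  [ 1  0  1/2   1/2   -3/2 ]
  [ 0  1    0  -1/3   -8/3 ]
  [ 0  0    1  -1/4  -15/4 ]
  [ 0  0    0     1     -1 ]
r3 := r3 + 1/4·r4
  [ 1  0  1/2   1/2  -3/2 ]
  [ 0  1    0  -1/3  -8/3 ]
  [ 0  0    1     0    -4 ]
  [ 0  0    0     1    -1 ]
r2 := r2 + 1/3·r4
  [ 1  0  1/2  1/2  -3/2 ]
  [ 0  1    0    0    -3 ]
  [ 0  0    1    0    -4 ]
  [ 0  0    0    1    -1 ]
r1 := r1 − 1/2·r4
  [ 1  0  1/2  0  -1 ]
  [ 0  1    0  0  -3 ]
  [ 0  0    1  0  -4 ]
  [ 0  0    0  1  -1 ]
r1 := r1 − 1/2·r3
  [ 1  0  0  0   1 ]
  [ 0  1  0  0  -3 ]
  [ 0  0  1  0  -4 ]
  [ 0  0  0  1  -1 ]
The reduced form has 4 nonzero rows.

rank = 4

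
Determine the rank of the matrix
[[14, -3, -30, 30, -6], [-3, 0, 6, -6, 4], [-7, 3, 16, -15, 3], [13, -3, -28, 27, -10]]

rank = 4

ρ1 := 1/14·ρ1
  [  1  -3/14  -15/7  15/7  -3/7 ]
  [ -3      0      6    -6     4 ]
  [ -7      3     16   -15     3 ]
  [ 13     -3    -28    27   -10 ]
ρ2 := ρ2 + 3·ρ1
  [  1  -3/14  -15/7  15/7  -3/7 ]
  [  0  -9/14   -3/7   3/7  19/7 ]
  [ -7      3     16   -15     3 ]
  [ 13     -3    -28    27   -10 ]
ρ3 := ρ3 + 7·ρ1
  [  1  -3/14  -15/7  15/7  -3/7 ]
  [  0  -9/14   -3/7   3/7  19/7 ]
  [  0    3/2      1     0     0 ]
  [ 13     -3    -28    27   -10 ]
ρ4 := ρ4 − 13·ρ1
  [ 1  -3/14  -15/7  15/7   -3/7 ]
  [ 0  -9/14   -3/7   3/7   19/7 ]
  [ 0    3/2      1     0      0 ]
  [ 0  -3/14   -1/7  -6/7  -31/7 ]
ρ2 := -14/9·ρ2
  [ 1  -3/14  -15/7  15/7   -3/7 ]
  [ 0      1    2/3  -2/3  -38/9 ]
  [ 0    3/2      1     0      0 ]
  [ 0  -3/14   -1/7  -6/7  -31/7 ]
ρ3 := ρ3 − 3/2·ρ2
  [ 1  -3/14  -15/7  15/7   -3/7 ]
  [ 0      1    2/3  -2/3  -38/9 ]
  [ 0      0      0     1   19/3 ]
  [ 0  -3/14   -1/7  -6/7  -31/7 ]
ρ4 := ρ4 + 3/14·ρ2
  [ 1  -3/14  -15/7  15/7   -3/7 ]
  [ 0      1    2/3  -2/3  -38/9 ]
  [ 0      0      0     1   19/3 ]
  [ 0      0      0    -1  -16/3 ]
ρ4 := ρ4 + ρ3
  [ 1  -3/14  -15/7  15/7   -3/7 ]
  [ 0      1    2/3  -2/3  -38/9 ]
  [ 0      0      0     1   19/3 ]
  [ 0      0      0     0      1 ]
ρ3 := ρ3 − 19/3·ρ4
  [ 1  -3/14  -15/7  15/7   -3/7 ]
  [ 0      1    2/3  -2/3  -38/9 ]
  [ 0      0      0     1      0 ]
  [ 0      0      0     0      1 ]
ρ2 := ρ2 + 38/9·ρ4
  [ 1  -3/14  -15/7  15/7  -3/7 ]
  [ 0      1    2/3  -2/3     0 ]
  [ 0      0      0     1     0 ]
  [ 0      0      0     0     1 ]
ρ1 := ρ1 + 3/7·ρ4
  [ 1  -3/14  -15/7  15/7  0 ]
  [ 0      1    2/3  -2/3  0 ]
  [ 0      0      0     1  0 ]
  [ 0      0      0     0  1 ]
ρ2 := ρ2 + 2/3·ρ3
  [ 1  -3/14  -15/7  15/7  0 ]
  [ 0      1    2/3     0  0 ]
  [ 0      0      0     1  0 ]
  [ 0      0      0     0  1 ]
ρ1 := ρ1 − 15/7·ρ3
  [ 1  -3/14  -15/7  0  0 ]
  [ 0      1    2/3  0  0 ]
  [ 0      0      0  1  0 ]
  [ 0      0      0  0  1 ]
ρ1 := ρ1 + 3/14·ρ2
  [ 1  0   -2  0  0 ]
  [ 0  1  2/3  0  0 ]
  [ 0  0    0  1  0 ]
  [ 0  0    0  0  1 ]
The reduced form has 4 nonzero rows.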